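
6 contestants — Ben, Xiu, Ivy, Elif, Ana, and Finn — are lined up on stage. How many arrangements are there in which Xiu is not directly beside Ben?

There are 6! = 720 arrangements in all. If Xiu and Ben are adjacent, merging them into one block gives 2·(5)! = 240 arrangements.
So 720 − 240 = 480 arrangements keep them apart.

480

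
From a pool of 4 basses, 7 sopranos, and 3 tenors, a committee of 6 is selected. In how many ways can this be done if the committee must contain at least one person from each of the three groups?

Total 6-person selections from all 14: C(14,6) = 3003.
Subtract selections that omit an entire group: no basses → C(10,6) = 210; no sopranos → C(7,6) = 7; no tenors → C(11,6) = 462.
Add back selections omitting two groups (i.e. drawn from a single group): C(4,6) + C(7,6) + C(3,6) = 7.
By inclusion–exclusion: 3003 − 679 + 7 = 2331.

2331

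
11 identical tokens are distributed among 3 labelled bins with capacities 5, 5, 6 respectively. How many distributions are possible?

21

Ignoring the caps, the number of non-negative solutions to x_1+…+x_3 = 11 is C(13,2) = 78.
Subtract solutions that violate a single cap (substitute x_i' = x_i − (cap_i+1)): x_1 ≥ 6 gives C(7,2) = 21; x_2 ≥ 6 gives C(7,2) = 21; x_3 ≥ 7 gives C(6,2) = 15. Together 57.
No two caps can be exceeded simultaneously, so the pair terms are all 0.
By inclusion–exclusion the count is 78 − 57 + 0 = 21.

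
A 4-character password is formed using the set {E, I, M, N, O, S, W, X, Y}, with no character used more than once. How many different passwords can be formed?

3024

With no repetition, fill the 4 characters in order: 9 choices, then 8, down to 6.
9 × 8 × 7 × 6 = 3024.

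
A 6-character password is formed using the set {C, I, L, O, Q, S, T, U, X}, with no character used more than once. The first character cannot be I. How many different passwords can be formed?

53760

The first character has 9−1 = 8 choices (anything except I).
The remaining 5 characters are filled from the other 8 symbols without repetition: 8 × 7 × 6 × 5 × 4 = 6720.
Total: 8 × 6720 = 53760.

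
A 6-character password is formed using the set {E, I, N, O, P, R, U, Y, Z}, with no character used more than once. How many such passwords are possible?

60480

With no repetition, fill the 6 characters in order: 9 choices, then 8, down to 4.
9 × 8 × 7 × 6 × 5 × 4 = 60480.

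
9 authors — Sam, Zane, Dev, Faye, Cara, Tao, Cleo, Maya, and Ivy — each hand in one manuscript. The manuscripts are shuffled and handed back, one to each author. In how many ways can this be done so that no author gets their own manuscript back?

Count assignments avoiding every fixed point. For any j of the 9 authors fixed to their own manuscript, the other 9−j can be arranged in (9−j)! ways.
By inclusion–exclusion this is Σ_{j=0}^{9} (−1)^j C(9,j)·(9−j)!.
Computing: 362880 − 362880 + 181440 − 60480 + 15120 − 3024 + 504 − 72 + 9 − 1 = 133496.

133496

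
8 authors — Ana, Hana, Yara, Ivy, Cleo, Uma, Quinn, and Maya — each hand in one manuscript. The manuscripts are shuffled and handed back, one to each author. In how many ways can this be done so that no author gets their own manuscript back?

14833

Count assignments avoiding every fixed point. For any j of the 8 authors fixed to their own manuscript, the other 8−j can be arranged in (8−j)! ways.
By inclusion–exclusion this is Σ_{j=0}^{8} (−1)^j C(8,j)·(8−j)!.
Computing: 40320 − 40320 + 20160 − 6720 + 1680 − 336 + 56 − 8 + 1 = 14833.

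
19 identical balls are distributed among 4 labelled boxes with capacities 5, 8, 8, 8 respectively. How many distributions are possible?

239

By stars and bars, unrestricted non-negative solutions to x_1+…+x_4 = 19 number C(19+3,3) = 1540.
Subtract solutions that violate a single cap (substitute x_i' = x_i − (cap_i+1)): x_1 ≥ 6 gives C(16,3) = 560; x_2 ≥ 9 gives C(13,3) = 286; x_3 ≥ 9 gives C(13,3) = 286; x_4 ≥ 9 gives C(13,3) = 286. Together 1418.
Add back pairs where two caps are both exceeded: 35 + 35 + 35 + 4 + 4 + 4 = 117.
By inclusion–exclusion the count is 1540 − 1418 + 117 = 239.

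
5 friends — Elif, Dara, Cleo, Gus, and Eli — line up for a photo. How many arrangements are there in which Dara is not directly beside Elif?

There are 5! = 120 arrangements in all. If Dara and Elif are adjacent, merging them into one block gives 2·(4)! = 48 arrangements.
Complementary counting: 120 − 48 = 72.

72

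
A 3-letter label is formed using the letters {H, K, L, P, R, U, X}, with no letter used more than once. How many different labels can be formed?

210

With no repetition, fill the 3 letters in order: 7 choices, then 6, down to 5.
That product is 7 × 6 × 5 = 210.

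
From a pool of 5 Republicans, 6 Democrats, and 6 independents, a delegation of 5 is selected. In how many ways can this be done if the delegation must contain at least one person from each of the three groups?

Total 5-person selections from all 17: C(17,5) = 6188.
Selections missing a whole group: no Republicans → C(12,5) = 792; no Democrats → C(11,5) = 462; no independents → C(11,5) = 462.
Add back selections omitting two groups (i.e. drawn from a single group): C(5,5) + C(6,5) + C(6,5) = 13.
By inclusion–exclusion: 6188 − 1716 + 13 = 4485.

4485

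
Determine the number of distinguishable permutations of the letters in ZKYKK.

20

Letter multiplicities in ZKYKK: K×3, Y×1, Z×1.
So there are 5! / (3!) = 20 distinguishable arrangements.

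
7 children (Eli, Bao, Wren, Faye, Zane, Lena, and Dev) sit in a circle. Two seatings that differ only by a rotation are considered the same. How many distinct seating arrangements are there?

720

Fix one person's seat to break rotational symmetry; the remaining 6 people can be arranged in (6)! = 720 ways.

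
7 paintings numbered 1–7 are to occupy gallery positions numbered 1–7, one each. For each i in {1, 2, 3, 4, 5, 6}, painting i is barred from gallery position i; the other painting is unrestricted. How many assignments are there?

2119

Let Aᵢ (for 1 ≤ i ≤ 6) be the placements that put painting i in its forbidden gallery position. Any j of these fix j positions, leaving (7−j)! ways to fill the rest, and there are C(6,j) ways to pick which j.
By inclusion–exclusion, the number of valid placements is Σ_{j=0}^{6} (−1)^j C(6,j)·(7−j)!.
Computing: 5040 − 4320 + 1800 − 480 + 90 − 12 + 1 = 2119.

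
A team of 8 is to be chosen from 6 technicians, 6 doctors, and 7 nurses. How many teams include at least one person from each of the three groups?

72513

With no constraint there are C(19,8) = 75582 possible selections.
Subtract selections that omit an entire group: no technicians → C(13,8) = 1287; no doctors → C(13,8) = 1287; no nurses → C(12,8) = 495.
Add back selections omitting two groups (i.e. drawn from a single group): C(6,8) + C(6,8) + C(7,8) = 0.
By inclusion–exclusion: 75582 − 3069 + 0 = 72513.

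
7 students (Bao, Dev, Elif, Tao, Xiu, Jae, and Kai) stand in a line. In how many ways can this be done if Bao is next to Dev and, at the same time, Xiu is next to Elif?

480

Treat {Bao,Dev} as one block (2 orders) and {Xiu,Elif} as another (2 orders).
That leaves 5 units to arrange: 2 × 2 × 5! = 4 × 120 = 480.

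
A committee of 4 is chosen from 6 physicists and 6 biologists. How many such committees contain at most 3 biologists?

Split by how many biologists are chosen (0 through 3).
Sum: C(6,0)·C(6,4) + C(6,1)·C(6,3) + C(6,2)·C(6,2) + C(6,3)·C(6,1) = 15 + 120 + 225 + 120 = 480.

480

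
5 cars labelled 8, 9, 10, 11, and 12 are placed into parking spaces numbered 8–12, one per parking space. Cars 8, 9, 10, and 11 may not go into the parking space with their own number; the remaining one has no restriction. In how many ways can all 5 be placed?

Let Aᵢ (for 8 ≤ i ≤ 11) be the placements that put car i in its forbidden parking space. Any j of these fix j positions, leaving (5−j)! ways to fill the rest, and there are C(4,j) ways to pick which j.
By inclusion–exclusion, the number of valid placements is Σ_{j=0}^{4} (−1)^j C(4,j)·(5−j)!.
Computing: 120 − 96 + 36 − 8 + 1 = 53.

53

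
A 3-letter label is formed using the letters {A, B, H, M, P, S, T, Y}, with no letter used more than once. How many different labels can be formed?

336

This is a permutation of 3 out of 8: P(8,3) = 8!/5!.
That product is 8 × 7 × 6 = 336.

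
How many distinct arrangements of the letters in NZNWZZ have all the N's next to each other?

Treat the 2 copies of N as a single block. The multiset to arrange is then {NN, W, Z, Z, Z}, 5 items in all.
That gives (5)!/(3!) = 20 arrangements.

20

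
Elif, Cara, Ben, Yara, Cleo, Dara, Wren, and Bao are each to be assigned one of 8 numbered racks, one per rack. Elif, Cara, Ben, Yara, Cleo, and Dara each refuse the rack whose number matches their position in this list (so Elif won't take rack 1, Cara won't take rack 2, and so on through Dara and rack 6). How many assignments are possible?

Let Aᵢ (for 1 ≤ i ≤ 6) be the placements that put person i in their forbidden rack. Any j of these fix j positions, leaving (8−j)! ways to fill the rest, and there are C(6,j) ways to pick which j.
By inclusion–exclusion, the number of valid placements is Σ_{j=0}^{6} (−1)^j C(6,j)·(8−j)!.
Computing: 40320 − 30240 + 10800 − 2400 + 360 − 36 + 2 = 18806.

18806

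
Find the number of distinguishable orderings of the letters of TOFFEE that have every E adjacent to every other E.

Treat the 2 copies of E as a single block. The multiset to arrange is then {EE, F, F, O, T}, 5 items in all.
That gives (5)!/(2!) = 60 arrangements.

60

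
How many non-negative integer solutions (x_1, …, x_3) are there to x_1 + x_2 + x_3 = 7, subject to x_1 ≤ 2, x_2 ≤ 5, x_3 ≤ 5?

15

Ignoring the caps, the number of non-negative solutions to x_1+…+x_3 = 7 is C(9,2) = 36.
Subtract solutions that violate a single cap (substitute x_i' = x_i − (cap_i+1)): x_1 ≥ 3 gives C(6,2) = 15; x_2 ≥ 6 gives C(3,2) = 3; x_3 ≥ 6 gives C(3,2) = 3. Together 21.
No two caps can be exceeded simultaneously, so the pair terms are all 0.
By inclusion–exclusion the count is 36 − 21 + 0 = 15.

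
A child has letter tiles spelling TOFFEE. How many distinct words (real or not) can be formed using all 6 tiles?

180

Letter multiplicities in TOFFEE: E×2, F×2, O×1, T×1.
The number of distinct arrangements is 6!/(2!·2!) = 720/4 = 180.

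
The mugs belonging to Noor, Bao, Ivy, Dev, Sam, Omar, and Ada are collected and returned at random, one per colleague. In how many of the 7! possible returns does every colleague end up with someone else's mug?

1854

Count assignments avoiding every fixed point. For any j of the 7 colleagues fixed to their own mug, the other 7−j can be arranged in (7−j)! ways.
By inclusion–exclusion this is Σ_{j=0}^{7} (−1)^j C(7,j)·(7−j)!.
Computing: 5040 − 5040 + 2520 − 840 + 210 − 42 + 7 − 1 = 1854.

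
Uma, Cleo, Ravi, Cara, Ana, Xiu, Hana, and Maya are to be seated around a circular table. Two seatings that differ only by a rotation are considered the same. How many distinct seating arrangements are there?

5040

Seat Uma anywhere (absorbing the rotational symmetry), then permute the other 7: (7)! = 5040.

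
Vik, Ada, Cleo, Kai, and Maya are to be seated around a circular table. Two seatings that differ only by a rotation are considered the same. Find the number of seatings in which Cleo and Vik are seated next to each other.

Glue Cleo and Vik into a block (2 internal orders). Seating 4 units around a circle gives (3)! arrangements.
So 2 × (3)! = 2 × 6 = 12.

12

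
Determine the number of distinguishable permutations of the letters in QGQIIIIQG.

1260

QGQIIIIQG has 9 letters with G appearing twice, I appearing 4 times, and Q appearing 3 times.
So there are 9! / (4!·3!·2!) = 1260 distinguishable arrangements.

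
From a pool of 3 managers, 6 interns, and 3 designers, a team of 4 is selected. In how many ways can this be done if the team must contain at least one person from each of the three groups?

243

Total 4-person selections from all 12: C(12,4) = 495.
Selections missing a whole group: no managers → C(9,4) = 126; no interns → C(6,4) = 15; no designers → C(9,4) = 126.
Add back selections omitting two groups (i.e. drawn from a single group): C(3,4) + C(6,4) + C(3,4) = 15.
By inclusion–exclusion: 495 − 267 + 15 = 243.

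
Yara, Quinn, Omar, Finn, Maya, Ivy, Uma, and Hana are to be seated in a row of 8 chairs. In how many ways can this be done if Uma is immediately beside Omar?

10080

Treat {Uma, Omar} as a single unit. There are 7 units to order, and the pair itself can be ordered 2 ways.
That gives 2 × 7! = 2 × 5040 = 10080.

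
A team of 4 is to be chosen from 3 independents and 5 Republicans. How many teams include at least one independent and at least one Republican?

65

Total 4-person selections from all 8: C(8,4) = 70.
Subtract selections that omit an entire group: no independents → C(5,4) = 5; no Republicans → C(3,4) = 0.
Both groups omitted at once is impossible, so 70 − 5 = 65.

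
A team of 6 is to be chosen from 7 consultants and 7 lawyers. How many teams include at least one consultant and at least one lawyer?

2989

With no constraint there are C(14,6) = 3003 possible selections.
Selections missing a whole group: no consultants → C(7,6) = 7; no lawyers → C(7,6) = 7.
Both groups omitted at once is impossible, so 3003 − 14 = 2989.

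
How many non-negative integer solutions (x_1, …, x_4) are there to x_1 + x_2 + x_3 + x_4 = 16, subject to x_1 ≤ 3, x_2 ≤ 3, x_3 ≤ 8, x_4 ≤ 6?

By stars and bars, unrestricted non-negative solutions to x_1+…+x_4 = 16 number C(16+3,3) = 969.
Subtract solutions that violate a single cap (substitute x_i' = x_i − (cap_i+1)): x_1 ≥ 4 gives C(15,3) = 455; x_2 ≥ 4 gives C(15,3) = 455; x_3 ≥ 9 gives C(10,3) = 120; x_4 ≥ 7 gives C(12,3) = 220. Together 1250.
Add back pairs where two caps are both exceeded: 165 + 20 + 56 + 20 + 56 + 1 = 318.
Subtract triples: 0 + 4 + 0 + 0 = 4.
By inclusion–exclusion the count is 969 − 1250 + 318 − 4 = 33.

33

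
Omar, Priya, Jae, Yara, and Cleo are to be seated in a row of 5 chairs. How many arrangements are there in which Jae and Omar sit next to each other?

Glue Jae and Omar into one block (2 internal orders), leaving 4 units to arrange in a row.
So the count is 2·(4)! = 48.

48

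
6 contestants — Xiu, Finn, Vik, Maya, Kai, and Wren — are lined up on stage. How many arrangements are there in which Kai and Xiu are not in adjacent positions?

480

There are 6! = 720 arrangements in all. If Kai and Xiu are adjacent, merging them into one block gives 2·(5)! = 240 arrangements.
Complementary counting: 720 − 240 = 480.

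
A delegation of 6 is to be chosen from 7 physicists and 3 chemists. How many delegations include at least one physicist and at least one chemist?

203

Total 6-person selections from all 10: C(10,6) = 210.
Selections missing a whole group: no physicists → C(3,6) = 0; no chemists → C(7,6) = 7.
Both groups omitted at once is impossible, so 210 − 7 = 203.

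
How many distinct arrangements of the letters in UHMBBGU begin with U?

Fix U in the first position and arrange the remaining 6 letters.
Those 6 letters have B appearing twice, giving (6)!/(2!) = 360.

360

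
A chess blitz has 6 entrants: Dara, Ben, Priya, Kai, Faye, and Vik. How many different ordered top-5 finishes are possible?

720

This is an ordered selection of 5 from 6: P(6,5).
That gives 6 × 5 × 4 × 3 × 2 = 720.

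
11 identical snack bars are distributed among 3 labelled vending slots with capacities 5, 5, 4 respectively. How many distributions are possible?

10

Ignoring the caps, the number of non-negative solutions to x_1+…+x_3 = 11 is C(13,2) = 78.
Subtract solutions that violate a single cap (substitute x_i' = x_i − (cap_i+1)): x_1 ≥ 6 gives C(7,2) = 21; x_2 ≥ 6 gives C(7,2) = 21; x_3 ≥ 5 gives C(8,2) = 28. Together 70.
Add back pairs where two caps are both exceeded: 0 + 1 + 1 = 2.
By inclusion–exclusion the count is 78 − 70 + 2 = 10.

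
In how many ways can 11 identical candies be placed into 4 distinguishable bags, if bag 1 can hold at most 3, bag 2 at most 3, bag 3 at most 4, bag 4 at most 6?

Without the upper bounds there are C(14,3) = 364 ways to split 11 among 4 bags.
Subtract solutions that violate a single cap (substitute x_i' = x_i − (cap_i+1)): x_1 ≥ 4 gives C(10,3) = 120; x_2 ≥ 4 gives C(10,3) = 120; x_3 ≥ 5 gives C(9,3) = 84; x_4 ≥ 7 gives C(7,3) = 35. Together 359.
Add back pairs where two caps are both exceeded: 20 + 10 + 1 + 10 + 1 + 0 = 42.
By inclusion–exclusion the count is 364 − 359 + 42 = 47.

47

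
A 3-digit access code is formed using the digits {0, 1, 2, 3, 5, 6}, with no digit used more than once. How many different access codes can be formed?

120

With no repetition, fill the 3 digits in order: 6 choices, then 5, down to 4.
That product is 6 × 5 × 4 = 120.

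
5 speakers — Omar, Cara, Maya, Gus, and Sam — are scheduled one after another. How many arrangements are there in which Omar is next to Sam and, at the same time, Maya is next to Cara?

24

Treat {Omar,Sam} as one block (2 orders) and {Maya,Cara} as another (2 orders).
That leaves 3 units to arrange: 2 × 2 × 3! = 4 × 6 = 24.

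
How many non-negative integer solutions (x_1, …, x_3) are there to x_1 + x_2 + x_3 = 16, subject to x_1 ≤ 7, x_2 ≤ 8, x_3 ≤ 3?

Ignoring the caps, the number of non-negative solutions to x_1+…+x_3 = 16 is C(18,2) = 153.
Subtract solutions that violate a single cap (substitute x_i' = x_i − (cap_i+1)): x_1 ≥ 8 gives C(10,2) = 45; x_2 ≥ 9 gives C(9,2) = 36; x_3 ≥ 4 gives C(14,2) = 91. Together 172.
Add back pairs where two caps are both exceeded: 0 + 15 + 10 = 25.
By inclusion–exclusion the count is 153 − 172 + 25 = 6.

6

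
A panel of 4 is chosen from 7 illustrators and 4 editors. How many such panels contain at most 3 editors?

Split by how many editors are chosen (0 through 3).
Sum: C(4,0)·C(7,4) + C(4,1)·C(7,3) + C(4,2)·C(7,2) + C(4,3)·C(7,1) = 35 + 140 + 126 + 28 = 329.

329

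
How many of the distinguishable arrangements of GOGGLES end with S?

With the last slot taken by S, it remains to arrange the other 6 letters (GOGGLE).
Those 6 letters have G appearing 3 times, giving (6)!/(3!) = 120.

120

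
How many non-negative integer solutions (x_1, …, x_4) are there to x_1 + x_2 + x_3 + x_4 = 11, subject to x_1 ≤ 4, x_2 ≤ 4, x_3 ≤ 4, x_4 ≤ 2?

19

Ignoring the caps, the number of non-negative solutions to x_1+…+x_4 = 11 is C(14,3) = 364.
Subtract solutions that violate a single cap (substitute x_i' = x_i − (cap_i+1)): x_1 ≥ 5 gives C(9,3) = 84; x_2 ≥ 5 gives C(9,3) = 84; x_3 ≥ 5 gives C(9,3) = 84; x_4 ≥ 3 gives C(11,3) = 165. Together 417.
Add back pairs where two caps are both exceeded: 4 + 4 + 20 + 4 + 20 + 20 = 72.
By inclusion–exclusion the count is 364 − 417 + 72 = 19.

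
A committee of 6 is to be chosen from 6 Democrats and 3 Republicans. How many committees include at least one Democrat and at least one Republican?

83

With no constraint there are C(9,6) = 84 possible selections.
Subtract selections that omit an entire group: no Democrats → C(3,6) = 0; no Republicans → C(6,6) = 1.
Both groups omitted at once is impossible, so 84 − 1 = 83.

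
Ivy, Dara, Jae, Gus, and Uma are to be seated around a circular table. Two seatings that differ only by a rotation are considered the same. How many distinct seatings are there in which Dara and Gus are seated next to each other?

12

Treat {Dara, Gus} as one unit (2 internal orders) and seat the resulting 4 units around the table: (3)! circular arrangements.
So 2 × (3)! = 2 × 6 = 12.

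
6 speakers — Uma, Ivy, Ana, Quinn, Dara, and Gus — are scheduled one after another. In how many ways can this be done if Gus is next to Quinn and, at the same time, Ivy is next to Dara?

96

Treat {Gus,Quinn} as one block (2 orders) and {Ivy,Dara} as another (2 orders).
That leaves 4 units to arrange: 2 × 2 × 4! = 4 × 24 = 96.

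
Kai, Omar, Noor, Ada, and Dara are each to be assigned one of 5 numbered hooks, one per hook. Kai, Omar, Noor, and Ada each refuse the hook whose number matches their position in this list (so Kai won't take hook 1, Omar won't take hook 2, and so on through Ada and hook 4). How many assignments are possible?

Let Aᵢ (for 1 ≤ i ≤ 4) be the placements that put person i in their forbidden hook. Any j of these fix j positions, leaving (5−j)! ways to fill the rest, and there are C(4,j) ways to pick which j.
By inclusion–exclusion, the number of valid placements is Σ_{j=0}^{4} (−1)^j C(4,j)·(5−j)!.
Computing: 120 − 96 + 36 − 8 + 1 = 53.

53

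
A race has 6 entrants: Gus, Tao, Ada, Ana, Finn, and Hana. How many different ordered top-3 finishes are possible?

This is an ordered selection of 3 from 6: P(6,3).
That gives 6 × 5 × 4 = 120.

120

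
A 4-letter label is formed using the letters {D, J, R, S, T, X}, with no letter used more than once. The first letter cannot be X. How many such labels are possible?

300

The first letter has 6−1 = 5 choices (anything except X).
The remaining 3 letters are filled from the other 5 symbols without repetition: 5 × 4 × 3 = 60.
Total: 5 × 60 = 300.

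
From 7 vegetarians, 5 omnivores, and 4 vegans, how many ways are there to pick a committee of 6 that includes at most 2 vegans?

Split by how many vegans are chosen (0 through 2).
Sum: C(4,0)·C(12,6) + C(4,1)·C(12,5) + C(4,2)·C(12,4) = 924 + 3168 + 2970 = 7062.

7062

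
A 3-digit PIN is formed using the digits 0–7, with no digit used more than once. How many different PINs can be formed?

This is a permutation of 3 out of 8: P(8,3) = 8!/5!.
That product is 8 × 7 × 6 = 336.

336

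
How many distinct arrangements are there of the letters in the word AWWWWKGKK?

The 9 letters of AWWWWKGKK have repeats: K appearing 3 times and W appearing 4 times.
So there are 9! / (4!·3!) = 2520 distinguishable arrangements.

2520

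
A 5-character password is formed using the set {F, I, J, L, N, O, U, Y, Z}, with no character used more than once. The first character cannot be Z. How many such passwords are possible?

The first character has 9−1 = 8 choices (anything except Z).
The remaining 4 characters are filled from the other 8 symbols without repetition: 8 × 7 × 6 × 5 = 1680.
Total: 8 × 1680 = 13440.

13440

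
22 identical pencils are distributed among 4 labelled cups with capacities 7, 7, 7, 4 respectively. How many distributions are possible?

By stars and bars, unrestricted non-negative solutions to x_1+…+x_4 = 22 number C(22+3,3) = 2300.
Subtract solutions that violate a single cap (substitute x_i' = x_i − (cap_i+1)): x_1 ≥ 8 gives C(17,3) = 680; x_2 ≥ 8 gives C(17,3) = 680; x_3 ≥ 8 gives C(17,3) = 680; x_4 ≥ 5 gives C(20,3) = 1140. Together 3180.
Add back pairs where two caps are both exceeded: 84 + 84 + 220 + 84 + 220 + 220 = 912.
Subtract triples: 0 + 4 + 4 + 4 = 12.
By inclusion–exclusion the count is 2300 − 3180 + 912 − 12 = 20.

20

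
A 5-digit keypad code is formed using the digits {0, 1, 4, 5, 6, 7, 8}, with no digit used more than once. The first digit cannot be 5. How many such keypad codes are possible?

The first digit has 7−1 = 6 choices (anything except 5).
The remaining 4 digits are filled from the other 6 symbols without repetition: 6 × 5 × 4 × 3 = 360.
Total: 6 × 360 = 2160.

2160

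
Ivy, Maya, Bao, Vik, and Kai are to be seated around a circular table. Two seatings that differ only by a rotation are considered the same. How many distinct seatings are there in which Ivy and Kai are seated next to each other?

Treat {Ivy, Kai} as one unit (2 internal orders) and seat the resulting 4 units around the table: (3)! circular arrangements.
So 2 × (3)! = 2 × 6 = 12.

12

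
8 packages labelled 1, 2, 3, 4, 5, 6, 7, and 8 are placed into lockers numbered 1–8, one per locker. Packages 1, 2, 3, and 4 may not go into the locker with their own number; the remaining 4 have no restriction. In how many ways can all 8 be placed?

24024

Let Aᵢ (for 1 ≤ i ≤ 4) be the placements that put package i in its forbidden locker. Any j of these fix j positions, leaving (8−j)! ways to fill the rest, and there are C(4,j) ways to pick which j.
By inclusion–exclusion, the number of valid placements is Σ_{j=0}^{4} (−1)^j C(4,j)·(8−j)!.
Computing: 40320 − 20160 + 4320 − 480 + 24 = 24024.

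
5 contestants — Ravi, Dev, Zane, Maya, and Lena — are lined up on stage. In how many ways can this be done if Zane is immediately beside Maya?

Place the 3 others and the Zane-Maya pair as 4 objects in a line; the pair has 2 internal arrangements.
That gives 2 × 4! = 2 × 24 = 48.

48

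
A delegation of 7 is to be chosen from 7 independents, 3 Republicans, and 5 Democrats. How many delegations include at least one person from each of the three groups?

5516

With no constraint there are C(15,7) = 6435 possible selections.
Subtract selections that omit an entire group: no independents → C(8,7) = 8; no Republicans → C(12,7) = 792; no Democrats → C(10,7) = 120.
Add back selections omitting two groups (i.e. drawn from a single group): C(7,7) + C(3,7) + C(5,7) = 1.
By inclusion–exclusion: 6435 − 920 + 1 = 5516.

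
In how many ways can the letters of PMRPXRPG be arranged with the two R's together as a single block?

Treat the 2 copies of R as a single block. The multiset to arrange is then {RR, G, M, P, P, P, X}, 7 items in all.
That gives (7)!/(3!) = 840 arrangements.

840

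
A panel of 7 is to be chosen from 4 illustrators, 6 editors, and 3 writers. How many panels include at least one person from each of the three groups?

1559

Total 7-person selections from all 13: C(13,7) = 1716.
Selections missing a whole group: no illustrators → C(9,7) = 36; no editors → C(7,7) = 1; no writers → C(10,7) = 120.
Add back selections omitting two groups (i.e. drawn from a single group): C(4,7) + C(6,7) + C(3,7) = 0.
By inclusion–exclusion: 1716 − 157 + 0 = 1559.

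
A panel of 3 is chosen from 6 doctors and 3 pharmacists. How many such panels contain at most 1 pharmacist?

65

Split by how many pharmacists are chosen (0 through 1).
Sum: C(3,0)·C(6,3) + C(3,1)·C(6,2) = 20 + 45 = 65.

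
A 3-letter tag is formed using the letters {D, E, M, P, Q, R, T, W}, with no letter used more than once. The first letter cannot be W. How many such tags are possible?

The first letter has 8−1 = 7 choices (anything except W).
The remaining 2 letters are filled from the other 7 symbols without repetition: 7 × 6 = 42.
Total: 7 × 42 = 294.

294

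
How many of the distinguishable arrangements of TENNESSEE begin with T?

420

Fix T in the first position and arrange the remaining 8 letters.
Those 8 letters have E appearing 4 times, N appearing twice, and S appearing twice, giving (8)!/(4!·2!·2!) = 420.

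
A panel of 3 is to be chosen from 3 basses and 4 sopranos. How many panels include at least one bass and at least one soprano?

Unrestricted: C(7,3) = 35 ways to pick any 3 of the 7.
Subtract selections that omit an entire group: no basses → C(4,3) = 4; no sopranos → C(3,3) = 1.
Both groups omitted at once is impossible, so 35 − 5 = 30.

30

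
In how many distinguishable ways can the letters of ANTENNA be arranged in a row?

420

The 7 letters of ANTENNA have repeats: A appearing twice and N appearing 3 times.
So there are 7! / (3!·2!) = 420 distinguishable arrangements.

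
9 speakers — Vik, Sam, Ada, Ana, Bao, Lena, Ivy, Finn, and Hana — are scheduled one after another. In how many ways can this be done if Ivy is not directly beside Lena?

282240

There are 9! = 362880 arrangements in all. If Ivy and Lena are adjacent, merging them into one block gives 2·(8)! = 80640 arrangements.
So 362880 − 80640 = 282240 arrangements keep them apart.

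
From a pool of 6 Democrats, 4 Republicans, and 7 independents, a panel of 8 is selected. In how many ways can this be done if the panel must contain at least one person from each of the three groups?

22813

Total 8-person selections from all 17: C(17,8) = 24310.
Selections missing a whole group: no Democrats → C(11,8) = 165; no Republicans → C(13,8) = 1287; no independents → C(10,8) = 45.
Add back selections omitting two groups (i.e. drawn from a single group): C(6,8) + C(4,8) + C(7,8) = 0.
By inclusion–exclusion: 24310 − 1497 + 0 = 22813.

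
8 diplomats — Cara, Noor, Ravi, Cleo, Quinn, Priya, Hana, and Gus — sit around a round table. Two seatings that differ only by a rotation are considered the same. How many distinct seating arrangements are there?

Seat Cara anywhere (absorbing the rotational symmetry), then permute the other 7: (7)! = 5040.

5040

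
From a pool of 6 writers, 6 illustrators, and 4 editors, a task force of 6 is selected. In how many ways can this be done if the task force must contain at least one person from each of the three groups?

6666

Unrestricted: C(16,6) = 8008 ways to pick any 6 of the 16.
Selections missing a whole group: no writers → C(10,6) = 210; no illustrators → C(10,6) = 210; no editors → C(12,6) = 924.
Add back selections omitting two groups (i.e. drawn from a single group): C(6,6) + C(6,6) + C(4,6) = 2.
By inclusion–exclusion: 8008 − 1344 + 2 = 6666.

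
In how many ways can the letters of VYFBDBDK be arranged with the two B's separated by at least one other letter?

7560

Total arrangements of VYFBDBDK: 8!/(2!·2!) = 10080.
Arrangements with the B's together: treat BB as one letter, giving (7)!/(2!) = 2520.
Hence 10080 − 2520 = 7560.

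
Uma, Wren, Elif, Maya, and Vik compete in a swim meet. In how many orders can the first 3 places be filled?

There are 5 choices for 1st place, 4 for 2nd, and 3 for 3rd.
That gives 5 × 4 × 3 = 60.

60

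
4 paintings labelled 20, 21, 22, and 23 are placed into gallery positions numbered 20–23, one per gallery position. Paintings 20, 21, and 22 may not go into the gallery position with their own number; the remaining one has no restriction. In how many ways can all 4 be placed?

11

Let Aᵢ (for i ∈ {20, 21, 22}) be the placements that put painting i in its forbidden gallery position. Any j of these fix j positions, leaving (4−j)! ways to fill the rest, and there are C(3,j) ways to pick which j.
By inclusion–exclusion, the number of valid placements is Σ_{j=0}^{3} (−1)^j C(3,j)·(4−j)!.
Computing: 24 − 18 + 6 − 1 = 11.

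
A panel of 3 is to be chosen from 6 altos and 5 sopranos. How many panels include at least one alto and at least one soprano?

135

Unrestricted: C(11,3) = 165 ways to pick any 3 of the 11.
Subtract selections that omit an entire group: no altos → C(5,3) = 10; no sopranos → C(6,3) = 20.
Both groups omitted at once is impossible, so 165 − 30 = 135.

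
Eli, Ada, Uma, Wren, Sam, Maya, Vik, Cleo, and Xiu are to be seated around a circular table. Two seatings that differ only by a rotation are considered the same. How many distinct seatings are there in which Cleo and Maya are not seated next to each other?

30240

All circular seatings of 9 people number (8)! = 40320.
Seatings with Cleo beside Maya: treat them as a block with 2 internal orders, giving 2 × (7)! = 10080.
Subtracting, 40320 − 10080 = 30240.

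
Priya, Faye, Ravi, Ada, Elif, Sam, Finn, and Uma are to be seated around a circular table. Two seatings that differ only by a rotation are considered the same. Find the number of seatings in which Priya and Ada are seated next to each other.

Treat {Priya, Ada} as one unit (2 internal orders) and seat the resulting 7 units around the table: (6)! circular arrangements.
So 2 × (6)! = 2 × 720 = 1440.

1440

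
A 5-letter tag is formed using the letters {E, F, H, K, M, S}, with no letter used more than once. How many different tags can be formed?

This is a permutation of 5 out of 6: P(6,5) = 6!/1!.
6 × 5 × 4 × 3 × 2 = 720.

720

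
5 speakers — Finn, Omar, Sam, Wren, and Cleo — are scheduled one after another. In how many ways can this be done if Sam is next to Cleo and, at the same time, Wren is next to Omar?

Treat {Sam,Cleo} as one block (2 orders) and {Wren,Omar} as another (2 orders).
That leaves 3 units to arrange: 2 × 2 × 3! = 4 × 6 = 24.

24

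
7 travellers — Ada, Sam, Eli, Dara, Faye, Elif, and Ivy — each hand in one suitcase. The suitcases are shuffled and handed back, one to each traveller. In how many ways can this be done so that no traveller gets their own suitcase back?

1854

This is the derangement count D_7: permutations of 7 items with no fixed point.
By inclusion–exclusion this is Σ_{j=0}^{7} (−1)^j C(7,j)·(7−j)!.
Computing: 5040 − 5040 + 2520 − 840 + 210 − 42 + 7 − 1 = 1854.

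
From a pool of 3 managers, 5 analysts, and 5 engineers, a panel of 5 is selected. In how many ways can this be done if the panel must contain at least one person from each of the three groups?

925

With no constraint there are C(13,5) = 1287 possible selections.
Subtract selections that omit an entire group: no managers → C(10,5) = 252; no analysts → C(8,5) = 56; no engineers → C(8,5) = 56.
Add back selections omitting two groups (i.e. drawn from a single group): C(3,5) + C(5,5) + C(5,5) = 2.
By inclusion–exclusion: 1287 − 364 + 2 = 925.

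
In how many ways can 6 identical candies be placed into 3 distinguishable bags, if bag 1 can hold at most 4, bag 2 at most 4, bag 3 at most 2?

12

By stars and bars, unrestricted non-negative solutions to x_1+…+x_3 = 6 number C(6+2,2) = 28.
Subtract solutions that violate a single cap (substitute x_i' = x_i − (cap_i+1)): x_1 ≥ 5 gives C(3,2) = 3; x_2 ≥ 5 gives C(3,2) = 3; x_3 ≥ 3 gives C(5,2) = 10. Together 16.
No two caps can be exceeded simultaneously, so the pair terms are all 0.
By inclusion–exclusion the count is 28 − 16 + 0 = 12.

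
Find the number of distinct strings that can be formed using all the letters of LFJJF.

LFJJF has 5 letters with F appearing twice and J appearing twice.
So there are 5! / (2!·2!) = 30 distinguishable arrangements.

30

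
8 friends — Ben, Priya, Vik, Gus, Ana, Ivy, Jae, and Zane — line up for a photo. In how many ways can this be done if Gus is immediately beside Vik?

10080

Place the 6 others and the Gus-Vik pair as 7 objects in a line; the pair has 2 internal arrangements.
That gives 2 × 7! = 2 × 5040 = 10080.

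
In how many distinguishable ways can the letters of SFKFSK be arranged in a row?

90

The 6 letters of SFKFSK have repeats: F appearing twice, K appearing twice, and S appearing twice.
Dividing 6! = 720 by 2!·2!·2! = 8 for the repeated letters gives 90.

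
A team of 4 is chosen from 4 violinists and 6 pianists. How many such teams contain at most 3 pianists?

Split by how many pianists are chosen (0 through 3).
Sum: C(6,0)·C(4,4) + C(6,1)·C(4,3) + C(6,2)·C(4,2) + C(6,3)·C(4,1) = 1 + 24 + 90 + 80 = 195.

195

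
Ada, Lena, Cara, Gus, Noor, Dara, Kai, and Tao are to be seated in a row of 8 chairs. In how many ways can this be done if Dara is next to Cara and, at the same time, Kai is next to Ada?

Treat {Dara,Cara} as one block (2 orders) and {Kai,Ada} as another (2 orders).
That leaves 6 units to arrange: 2 × 2 × 6! = 4 × 720 = 2880.

2880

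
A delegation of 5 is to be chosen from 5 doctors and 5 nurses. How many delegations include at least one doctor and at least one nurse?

Total 5-person selections from all 10: C(10,5) = 252.
Subtract selections that omit an entire group: no doctors → C(5,5) = 1; no nurses → C(5,5) = 1.
Both groups omitted at once is impossible, so 252 − 2 = 250.

250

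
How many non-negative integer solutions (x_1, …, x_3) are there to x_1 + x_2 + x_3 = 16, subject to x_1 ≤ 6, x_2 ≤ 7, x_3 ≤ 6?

By stars and bars, unrestricted non-negative solutions to x_1+…+x_3 = 16 number C(16+2,2) = 153.
Subtract solutions that violate a single cap (substitute x_i' = x_i − (cap_i+1)): x_1 ≥ 7 gives C(11,2) = 55; x_2 ≥ 8 gives C(10,2) = 45; x_3 ≥ 7 gives C(11,2) = 55. Together 155.
Add back pairs where two caps are both exceeded: 3 + 6 + 3 = 12.
By inclusion–exclusion the count is 153 − 155 + 12 = 10.

10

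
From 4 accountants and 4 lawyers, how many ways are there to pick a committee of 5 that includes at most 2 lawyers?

Split by how many lawyers are chosen (0 through 2).
Sum: C(4,0)·C(4,5) + C(4,1)·C(4,4) + C(4,2)·C(4,3) = 0 + 4 + 24 = 28.

28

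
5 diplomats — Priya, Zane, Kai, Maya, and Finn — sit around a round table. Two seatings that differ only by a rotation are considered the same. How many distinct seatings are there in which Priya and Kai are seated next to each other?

Glue Priya and Kai into a block (2 internal orders). Seating 4 units around a circle gives (3)! arrangements.
So 2 × (3)! = 2 × 6 = 12.

12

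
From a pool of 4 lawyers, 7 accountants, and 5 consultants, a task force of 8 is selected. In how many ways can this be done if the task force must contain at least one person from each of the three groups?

12201

Unrestricted: C(16,8) = 12870 ways to pick any 8 of the 16.
Selections missing a whole group: no lawyers → C(12,8) = 495; no accountants → C(9,8) = 9; no consultants → C(11,8) = 165.
Add back selections omitting two groups (i.e. drawn from a single group): C(4,8) + C(7,8) + C(5,8) = 0.
By inclusion–exclusion: 12870 − 669 + 0 = 12201.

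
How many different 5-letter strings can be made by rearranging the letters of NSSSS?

NSSSS has 5 letters with S appearing 4 times.
Dividing 5! = 120 by 4! = 24 for the repeated letters gives 5.

5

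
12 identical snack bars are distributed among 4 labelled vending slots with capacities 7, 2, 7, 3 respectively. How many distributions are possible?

66

Ignoring the caps, the number of non-negative solutions to x_1+…+x_4 = 12 is C(15,3) = 455.
Subtract solutions that violate a single cap (substitute x_i' = x_i − (cap_i+1)): x_1 ≥ 8 gives C(7,3) = 35; x_2 ≥ 3 gives C(12,3) = 220; x_3 ≥ 8 gives C(7,3) = 35; x_4 ≥ 4 gives C(11,3) = 165. Together 455.
Add back pairs where two caps are both exceeded: 4 + 0 + 1 + 4 + 56 + 1 = 66.
By inclusion–exclusion the count is 455 − 455 + 66 = 66.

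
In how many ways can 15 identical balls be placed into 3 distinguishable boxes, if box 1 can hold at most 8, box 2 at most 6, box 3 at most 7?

28

Ignoring the caps, the number of non-negative solutions to x_1+…+x_3 = 15 is C(17,2) = 136.
Subtract solutions that violate a single cap (substitute x_i' = x_i − (cap_i+1)): x_1 ≥ 9 gives C(8,2) = 28; x_2 ≥ 7 gives C(10,2) = 45; x_3 ≥ 8 gives C(9,2) = 36. Together 109.
Add back pairs where two caps are both exceeded: 0 + 0 + 1 = 1.
By inclusion–exclusion the count is 136 − 109 + 1 = 28.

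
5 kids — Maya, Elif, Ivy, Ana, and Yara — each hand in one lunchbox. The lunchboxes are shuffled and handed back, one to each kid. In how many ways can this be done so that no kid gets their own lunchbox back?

This is the derangement count D_5: permutations of 5 items with no fixed point.
By inclusion–exclusion this is Σ_{j=0}^{5} (−1)^j C(5,j)·(5−j)!.
Computing: 120 − 120 + 60 − 20 + 5 − 1 = 44.

44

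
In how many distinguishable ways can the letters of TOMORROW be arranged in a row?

Letter multiplicities in TOMORROW: M×1, O×3, R×2, T×1, W×1.
Dividing 8! = 40320 by 3!·2! = 12 for the repeated letters gives 3360.

3360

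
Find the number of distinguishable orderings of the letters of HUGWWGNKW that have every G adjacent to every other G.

6720

Treat the 2 copies of G as a single block. The multiset to arrange is then {GG, H, K, N, U, W, W, W}, 8 items in all.
That gives (8)!/(3!) = 6720 arrangements.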